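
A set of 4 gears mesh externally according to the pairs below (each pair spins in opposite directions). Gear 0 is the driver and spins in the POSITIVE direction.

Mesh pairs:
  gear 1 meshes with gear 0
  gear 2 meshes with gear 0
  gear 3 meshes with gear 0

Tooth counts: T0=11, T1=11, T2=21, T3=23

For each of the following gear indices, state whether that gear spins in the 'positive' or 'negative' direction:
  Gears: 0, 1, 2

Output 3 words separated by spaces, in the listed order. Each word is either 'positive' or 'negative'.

Gear 0 (driver): positive (depth 0)
  gear 1: meshes with gear 0 -> depth 1 -> negative (opposite of gear 0)
  gear 2: meshes with gear 0 -> depth 1 -> negative (opposite of gear 0)
  gear 3: meshes with gear 0 -> depth 1 -> negative (opposite of gear 0)
Queried indices 0, 1, 2 -> positive, negative, negative

Answer: positive negative negative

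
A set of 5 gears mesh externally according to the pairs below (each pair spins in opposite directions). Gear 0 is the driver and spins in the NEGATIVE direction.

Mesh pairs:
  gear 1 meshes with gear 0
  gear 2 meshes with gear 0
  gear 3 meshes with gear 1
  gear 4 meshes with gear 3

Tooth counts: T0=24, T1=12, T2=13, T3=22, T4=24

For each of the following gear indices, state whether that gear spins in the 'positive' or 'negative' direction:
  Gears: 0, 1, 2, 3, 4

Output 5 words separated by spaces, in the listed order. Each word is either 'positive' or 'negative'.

Gear 0 (driver): negative (depth 0)
  gear 1: meshes with gear 0 -> depth 1 -> positive (opposite of gear 0)
  gear 2: meshes with gear 0 -> depth 1 -> positive (opposite of gear 0)
  gear 3: meshes with gear 1 -> depth 2 -> negative (opposite of gear 1)
  gear 4: meshes with gear 3 -> depth 3 -> positive (opposite of gear 3)
Queried indices 0, 1, 2, 3, 4 -> negative, positive, positive, negative, positive

Answer: negative positive positive negative positive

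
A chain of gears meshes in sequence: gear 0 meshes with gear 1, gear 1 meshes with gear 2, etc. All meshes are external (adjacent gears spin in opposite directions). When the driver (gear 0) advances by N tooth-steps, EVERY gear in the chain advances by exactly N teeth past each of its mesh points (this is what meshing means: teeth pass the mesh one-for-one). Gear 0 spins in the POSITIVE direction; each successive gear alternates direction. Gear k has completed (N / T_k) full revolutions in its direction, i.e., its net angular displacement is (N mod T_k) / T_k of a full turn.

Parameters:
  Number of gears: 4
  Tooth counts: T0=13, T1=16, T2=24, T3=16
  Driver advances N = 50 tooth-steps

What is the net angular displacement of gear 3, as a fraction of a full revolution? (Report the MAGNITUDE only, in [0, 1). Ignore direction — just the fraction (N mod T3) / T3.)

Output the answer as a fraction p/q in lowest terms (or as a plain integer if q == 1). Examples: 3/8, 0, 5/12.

Chain of 4 gears, tooth counts: [13, 16, 24, 16]
  gear 0: T0=13, direction=positive, advance = 50 mod 13 = 11 teeth = 11/13 turn
  gear 1: T1=16, direction=negative, advance = 50 mod 16 = 2 teeth = 2/16 turn
  gear 2: T2=24, direction=positive, advance = 50 mod 24 = 2 teeth = 2/24 turn
  gear 3: T3=16, direction=negative, advance = 50 mod 16 = 2 teeth = 2/16 turn
Gear 3: 50 mod 16 = 2
Fraction = 2 / 16 = 1/8 (gcd(2,16)=2) = 1/8

Answer: 1/8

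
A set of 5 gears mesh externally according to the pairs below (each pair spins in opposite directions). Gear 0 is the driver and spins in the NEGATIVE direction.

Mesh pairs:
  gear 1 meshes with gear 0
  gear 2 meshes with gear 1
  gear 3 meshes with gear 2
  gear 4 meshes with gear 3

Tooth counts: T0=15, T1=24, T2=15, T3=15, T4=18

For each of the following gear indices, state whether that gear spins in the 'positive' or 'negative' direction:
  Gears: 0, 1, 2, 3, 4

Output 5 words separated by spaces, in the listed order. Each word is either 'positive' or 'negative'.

Gear 0 (driver): negative (depth 0)
  gear 1: meshes with gear 0 -> depth 1 -> positive (opposite of gear 0)
  gear 2: meshes with gear 1 -> depth 2 -> negative (opposite of gear 1)
  gear 3: meshes with gear 2 -> depth 3 -> positive (opposite of gear 2)
  gear 4: meshes with gear 3 -> depth 4 -> negative (opposite of gear 3)
Queried indices 0, 1, 2, 3, 4 -> negative, positive, negative, positive, negative

Answer: negative positive negative positive negative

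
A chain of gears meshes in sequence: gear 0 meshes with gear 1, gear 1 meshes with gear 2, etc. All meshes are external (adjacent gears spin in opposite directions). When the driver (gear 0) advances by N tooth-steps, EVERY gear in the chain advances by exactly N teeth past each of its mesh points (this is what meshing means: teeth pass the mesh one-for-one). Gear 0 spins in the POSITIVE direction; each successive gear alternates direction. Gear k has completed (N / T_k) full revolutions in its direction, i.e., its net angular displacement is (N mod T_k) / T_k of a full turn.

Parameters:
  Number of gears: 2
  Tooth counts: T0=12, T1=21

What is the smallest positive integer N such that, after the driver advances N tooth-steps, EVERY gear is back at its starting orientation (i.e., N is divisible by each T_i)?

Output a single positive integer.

Answer: 84

Derivation:
Gear k returns to start when N is a multiple of T_k.
All gears at start simultaneously when N is a common multiple of [12, 21]; the smallest such N is lcm(12, 21).
Start: lcm = T0 = 12
Fold in T1=21: gcd(12, 21) = 3; lcm(12, 21) = 12 * 21 / 3 = 252 / 3 = 84
Full cycle length = 84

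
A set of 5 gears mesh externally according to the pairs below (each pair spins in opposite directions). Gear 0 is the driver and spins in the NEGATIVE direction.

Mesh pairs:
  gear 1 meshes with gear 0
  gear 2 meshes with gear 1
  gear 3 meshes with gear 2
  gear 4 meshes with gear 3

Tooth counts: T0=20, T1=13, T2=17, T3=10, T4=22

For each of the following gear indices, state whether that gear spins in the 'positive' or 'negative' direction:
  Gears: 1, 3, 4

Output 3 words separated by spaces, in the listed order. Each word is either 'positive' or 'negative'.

Gear 0 (driver): negative (depth 0)
  gear 1: meshes with gear 0 -> depth 1 -> positive (opposite of gear 0)
  gear 2: meshes with gear 1 -> depth 2 -> negative (opposite of gear 1)
  gear 3: meshes with gear 2 -> depth 3 -> positive (opposite of gear 2)
  gear 4: meshes with gear 3 -> depth 4 -> negative (opposite of gear 3)
Queried indices 1, 3, 4 -> positive, positive, negative

Answer: positive positive negative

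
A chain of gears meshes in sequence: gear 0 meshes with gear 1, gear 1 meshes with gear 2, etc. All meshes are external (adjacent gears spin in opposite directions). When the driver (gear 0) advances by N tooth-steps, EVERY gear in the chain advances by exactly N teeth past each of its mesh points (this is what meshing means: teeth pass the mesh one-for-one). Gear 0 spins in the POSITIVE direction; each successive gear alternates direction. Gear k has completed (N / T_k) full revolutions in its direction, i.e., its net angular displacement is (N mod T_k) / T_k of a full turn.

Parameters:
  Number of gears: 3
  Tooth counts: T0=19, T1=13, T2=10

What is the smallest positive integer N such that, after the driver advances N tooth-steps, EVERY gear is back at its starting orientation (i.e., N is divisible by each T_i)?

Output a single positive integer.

Gear k returns to start when N is a multiple of T_k.
All gears at start simultaneously when N is a common multiple of [19, 13, 10]; the smallest such N is lcm(19, 13, 10).
Start: lcm = T0 = 19
Fold in T1=13: gcd(19, 13) = 1; lcm(19, 13) = 19 * 13 / 1 = 247 / 1 = 247
Fold in T2=10: gcd(247, 10) = 1; lcm(247, 10) = 247 * 10 / 1 = 2470 / 1 = 2470
Full cycle length = 2470

Answer: 2470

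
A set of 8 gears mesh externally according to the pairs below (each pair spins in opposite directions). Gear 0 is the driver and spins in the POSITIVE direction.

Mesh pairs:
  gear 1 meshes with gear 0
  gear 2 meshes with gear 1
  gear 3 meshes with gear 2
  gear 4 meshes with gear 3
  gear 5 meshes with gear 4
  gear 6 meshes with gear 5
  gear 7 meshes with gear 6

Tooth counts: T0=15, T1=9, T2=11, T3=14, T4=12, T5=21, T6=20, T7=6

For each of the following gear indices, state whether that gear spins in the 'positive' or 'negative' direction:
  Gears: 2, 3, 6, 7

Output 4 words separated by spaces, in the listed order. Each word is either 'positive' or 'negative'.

Answer: positive negative positive negative

Derivation:
Gear 0 (driver): positive (depth 0)
  gear 1: meshes with gear 0 -> depth 1 -> negative (opposite of gear 0)
  gear 2: meshes with gear 1 -> depth 2 -> positive (opposite of gear 1)
  gear 3: meshes with gear 2 -> depth 3 -> negative (opposite of gear 2)
  gear 4: meshes with gear 3 -> depth 4 -> positive (opposite of gear 3)
  gear 5: meshes with gear 4 -> depth 5 -> negative (opposite of gear 4)
  gear 6: meshes with gear 5 -> depth 6 -> positive (opposite of gear 5)
  gear 7: meshes with gear 6 -> depth 7 -> negative (opposite of gear 6)
Queried indices 2, 3, 6, 7 -> positive, negative, positive, negative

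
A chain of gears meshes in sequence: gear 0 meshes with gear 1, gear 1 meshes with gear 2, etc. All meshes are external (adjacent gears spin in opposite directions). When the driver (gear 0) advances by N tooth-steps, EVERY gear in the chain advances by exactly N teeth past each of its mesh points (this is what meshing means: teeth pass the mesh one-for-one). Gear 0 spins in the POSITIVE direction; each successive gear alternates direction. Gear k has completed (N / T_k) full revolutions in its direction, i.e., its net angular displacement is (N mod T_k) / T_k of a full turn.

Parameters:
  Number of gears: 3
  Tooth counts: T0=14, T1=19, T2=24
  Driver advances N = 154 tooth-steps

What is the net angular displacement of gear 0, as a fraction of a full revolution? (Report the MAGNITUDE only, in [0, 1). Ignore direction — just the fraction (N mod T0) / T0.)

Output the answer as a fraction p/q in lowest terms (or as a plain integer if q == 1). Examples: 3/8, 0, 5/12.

Chain of 3 gears, tooth counts: [14, 19, 24]
  gear 0: T0=14, direction=positive, advance = 154 mod 14 = 0 teeth = 0/14 turn
  gear 1: T1=19, direction=negative, advance = 154 mod 19 = 2 teeth = 2/19 turn
  gear 2: T2=24, direction=positive, advance = 154 mod 24 = 10 teeth = 10/24 turn
Gear 0: 154 mod 14 = 0
Fraction = 0 / 14 = 0/1 (gcd(0,14)=14) = 0

Answer: 0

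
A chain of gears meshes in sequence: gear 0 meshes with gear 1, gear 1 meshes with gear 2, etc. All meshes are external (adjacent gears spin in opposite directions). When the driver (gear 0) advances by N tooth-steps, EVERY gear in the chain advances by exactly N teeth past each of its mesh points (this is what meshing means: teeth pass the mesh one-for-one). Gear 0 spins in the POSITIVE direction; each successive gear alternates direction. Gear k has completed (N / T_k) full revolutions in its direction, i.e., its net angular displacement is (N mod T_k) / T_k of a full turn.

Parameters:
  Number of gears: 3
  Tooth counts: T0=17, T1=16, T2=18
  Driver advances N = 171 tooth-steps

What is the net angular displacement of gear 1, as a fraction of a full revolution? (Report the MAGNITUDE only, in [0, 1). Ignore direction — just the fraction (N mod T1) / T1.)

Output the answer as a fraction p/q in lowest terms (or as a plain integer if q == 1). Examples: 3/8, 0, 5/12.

Chain of 3 gears, tooth counts: [17, 16, 18]
  gear 0: T0=17, direction=positive, advance = 171 mod 17 = 1 teeth = 1/17 turn
  gear 1: T1=16, direction=negative, advance = 171 mod 16 = 11 teeth = 11/16 turn
  gear 2: T2=18, direction=positive, advance = 171 mod 18 = 9 teeth = 9/18 turn
Gear 1: 171 mod 16 = 11
Fraction = 11 / 16 = 11/16 (gcd(11,16)=1) = 11/16

Answer: 11/16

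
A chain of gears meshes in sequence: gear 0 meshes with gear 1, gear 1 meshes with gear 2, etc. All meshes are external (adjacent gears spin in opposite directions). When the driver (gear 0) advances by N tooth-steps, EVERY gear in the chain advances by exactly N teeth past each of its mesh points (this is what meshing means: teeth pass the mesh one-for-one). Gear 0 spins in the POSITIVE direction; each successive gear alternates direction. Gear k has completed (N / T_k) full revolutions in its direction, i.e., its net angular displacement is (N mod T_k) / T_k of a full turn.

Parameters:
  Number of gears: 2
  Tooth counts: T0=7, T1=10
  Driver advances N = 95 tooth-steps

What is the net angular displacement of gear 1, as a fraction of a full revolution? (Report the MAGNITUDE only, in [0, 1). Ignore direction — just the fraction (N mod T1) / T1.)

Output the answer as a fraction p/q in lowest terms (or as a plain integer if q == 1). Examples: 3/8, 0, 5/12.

Chain of 2 gears, tooth counts: [7, 10]
  gear 0: T0=7, direction=positive, advance = 95 mod 7 = 4 teeth = 4/7 turn
  gear 1: T1=10, direction=negative, advance = 95 mod 10 = 5 teeth = 5/10 turn
Gear 1: 95 mod 10 = 5
Fraction = 5 / 10 = 1/2 (gcd(5,10)=5) = 1/2

Answer: 1/2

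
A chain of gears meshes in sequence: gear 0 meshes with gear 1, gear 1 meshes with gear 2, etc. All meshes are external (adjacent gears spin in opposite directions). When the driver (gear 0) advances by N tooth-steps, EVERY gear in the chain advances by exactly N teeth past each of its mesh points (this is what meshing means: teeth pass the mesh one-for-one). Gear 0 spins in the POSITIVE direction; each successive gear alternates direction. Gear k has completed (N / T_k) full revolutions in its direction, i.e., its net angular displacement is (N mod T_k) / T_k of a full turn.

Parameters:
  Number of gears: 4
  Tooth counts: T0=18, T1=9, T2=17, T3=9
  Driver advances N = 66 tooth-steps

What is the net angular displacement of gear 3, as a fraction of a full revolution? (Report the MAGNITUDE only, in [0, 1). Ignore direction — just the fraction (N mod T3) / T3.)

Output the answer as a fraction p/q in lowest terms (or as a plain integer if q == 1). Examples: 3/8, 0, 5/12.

Chain of 4 gears, tooth counts: [18, 9, 17, 9]
  gear 0: T0=18, direction=positive, advance = 66 mod 18 = 12 teeth = 12/18 turn
  gear 1: T1=9, direction=negative, advance = 66 mod 9 = 3 teeth = 3/9 turn
  gear 2: T2=17, direction=positive, advance = 66 mod 17 = 15 teeth = 15/17 turn
  gear 3: T3=9, direction=negative, advance = 66 mod 9 = 3 teeth = 3/9 turn
Gear 3: 66 mod 9 = 3
Fraction = 3 / 9 = 1/3 (gcd(3,9)=3) = 1/3

Answer: 1/3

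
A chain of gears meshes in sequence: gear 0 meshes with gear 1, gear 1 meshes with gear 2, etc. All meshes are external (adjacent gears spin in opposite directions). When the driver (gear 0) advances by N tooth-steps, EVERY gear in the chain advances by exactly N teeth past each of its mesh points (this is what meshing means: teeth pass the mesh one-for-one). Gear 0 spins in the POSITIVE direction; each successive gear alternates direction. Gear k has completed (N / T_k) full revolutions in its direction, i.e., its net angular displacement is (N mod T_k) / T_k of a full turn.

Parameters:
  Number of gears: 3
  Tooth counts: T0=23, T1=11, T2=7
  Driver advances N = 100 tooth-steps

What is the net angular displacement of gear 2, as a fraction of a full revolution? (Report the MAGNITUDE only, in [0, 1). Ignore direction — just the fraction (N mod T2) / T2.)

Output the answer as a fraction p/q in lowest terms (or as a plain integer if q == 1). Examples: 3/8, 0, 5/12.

Answer: 2/7

Derivation:
Chain of 3 gears, tooth counts: [23, 11, 7]
  gear 0: T0=23, direction=positive, advance = 100 mod 23 = 8 teeth = 8/23 turn
  gear 1: T1=11, direction=negative, advance = 100 mod 11 = 1 teeth = 1/11 turn
  gear 2: T2=7, direction=positive, advance = 100 mod 7 = 2 teeth = 2/7 turn
Gear 2: 100 mod 7 = 2
Fraction = 2 / 7 = 2/7 (gcd(2,7)=1) = 2/7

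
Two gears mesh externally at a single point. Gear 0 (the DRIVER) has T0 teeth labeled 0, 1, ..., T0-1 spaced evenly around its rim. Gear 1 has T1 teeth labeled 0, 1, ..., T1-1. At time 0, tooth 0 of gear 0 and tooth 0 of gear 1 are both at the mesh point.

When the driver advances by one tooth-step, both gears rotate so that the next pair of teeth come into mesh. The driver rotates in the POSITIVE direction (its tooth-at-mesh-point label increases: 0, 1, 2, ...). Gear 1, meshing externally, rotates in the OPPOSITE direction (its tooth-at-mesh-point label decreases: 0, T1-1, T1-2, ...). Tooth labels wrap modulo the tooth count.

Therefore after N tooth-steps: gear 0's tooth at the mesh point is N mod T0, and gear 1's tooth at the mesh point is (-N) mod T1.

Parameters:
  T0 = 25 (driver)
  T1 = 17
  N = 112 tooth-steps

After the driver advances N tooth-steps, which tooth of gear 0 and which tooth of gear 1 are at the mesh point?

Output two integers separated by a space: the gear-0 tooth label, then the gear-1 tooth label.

Answer: 12 7

Derivation:
Gear 0 (driver, T0=25): tooth at mesh = N mod T0
  112 = 4 * 25 + 12, so 112 mod 25 = 12
  gear 0 tooth = 12
Gear 1 (driven, T1=17): tooth at mesh = (-N) mod T1
  112 = 6 * 17 + 10, so 112 mod 17 = 10
  (-112) mod 17 = (-10) mod 17 = 17 - 10 = 7
Mesh after 112 steps: gear-0 tooth 12 meets gear-1 tooth 7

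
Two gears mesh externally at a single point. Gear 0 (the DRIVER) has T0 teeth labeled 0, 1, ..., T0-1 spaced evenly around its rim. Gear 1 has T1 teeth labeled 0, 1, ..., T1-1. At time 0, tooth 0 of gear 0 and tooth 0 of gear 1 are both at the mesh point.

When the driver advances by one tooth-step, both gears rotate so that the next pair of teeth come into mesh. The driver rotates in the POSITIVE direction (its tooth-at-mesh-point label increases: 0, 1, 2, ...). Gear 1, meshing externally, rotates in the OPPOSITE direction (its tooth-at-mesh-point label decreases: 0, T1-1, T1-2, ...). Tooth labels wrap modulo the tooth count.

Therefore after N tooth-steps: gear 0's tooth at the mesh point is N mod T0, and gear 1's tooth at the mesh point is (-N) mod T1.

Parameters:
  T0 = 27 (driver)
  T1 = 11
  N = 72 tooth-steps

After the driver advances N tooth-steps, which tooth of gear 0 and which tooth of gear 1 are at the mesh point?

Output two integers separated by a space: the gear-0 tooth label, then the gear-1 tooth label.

Gear 0 (driver, T0=27): tooth at mesh = N mod T0
  72 = 2 * 27 + 18, so 72 mod 27 = 18
  gear 0 tooth = 18
Gear 1 (driven, T1=11): tooth at mesh = (-N) mod T1
  72 = 6 * 11 + 6, so 72 mod 11 = 6
  (-72) mod 11 = (-6) mod 11 = 11 - 6 = 5
Mesh after 72 steps: gear-0 tooth 18 meets gear-1 tooth 5

Answer: 18 5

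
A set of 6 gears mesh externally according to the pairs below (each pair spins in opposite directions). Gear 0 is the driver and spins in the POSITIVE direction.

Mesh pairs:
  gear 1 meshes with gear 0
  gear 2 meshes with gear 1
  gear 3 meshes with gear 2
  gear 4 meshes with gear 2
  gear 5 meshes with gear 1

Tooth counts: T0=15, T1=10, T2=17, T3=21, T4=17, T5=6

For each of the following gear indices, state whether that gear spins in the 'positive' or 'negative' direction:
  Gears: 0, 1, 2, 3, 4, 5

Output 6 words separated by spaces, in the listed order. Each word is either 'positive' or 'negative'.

Answer: positive negative positive negative negative positive

Derivation:
Gear 0 (driver): positive (depth 0)
  gear 1: meshes with gear 0 -> depth 1 -> negative (opposite of gear 0)
  gear 2: meshes with gear 1 -> depth 2 -> positive (opposite of gear 1)
  gear 3: meshes with gear 2 -> depth 3 -> negative (opposite of gear 2)
  gear 4: meshes with gear 2 -> depth 3 -> negative (opposite of gear 2)
  gear 5: meshes with gear 1 -> depth 2 -> positive (opposite of gear 1)
Queried indices 0, 1, 2, 3, 4, 5 -> positive, negative, positive, negative, negative, positive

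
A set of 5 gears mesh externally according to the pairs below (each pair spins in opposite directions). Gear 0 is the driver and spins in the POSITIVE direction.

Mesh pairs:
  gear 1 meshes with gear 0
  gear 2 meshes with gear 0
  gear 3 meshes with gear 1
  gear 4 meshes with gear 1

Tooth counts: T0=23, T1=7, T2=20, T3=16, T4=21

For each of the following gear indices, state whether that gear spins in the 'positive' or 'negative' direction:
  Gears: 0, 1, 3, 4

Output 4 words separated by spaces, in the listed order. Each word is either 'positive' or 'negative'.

Answer: positive negative positive positive

Derivation:
Gear 0 (driver): positive (depth 0)
  gear 1: meshes with gear 0 -> depth 1 -> negative (opposite of gear 0)
  gear 2: meshes with gear 0 -> depth 1 -> negative (opposite of gear 0)
  gear 3: meshes with gear 1 -> depth 2 -> positive (opposite of gear 1)
  gear 4: meshes with gear 1 -> depth 2 -> positive (opposite of gear 1)
Queried indices 0, 1, 3, 4 -> positive, negative, positive, positive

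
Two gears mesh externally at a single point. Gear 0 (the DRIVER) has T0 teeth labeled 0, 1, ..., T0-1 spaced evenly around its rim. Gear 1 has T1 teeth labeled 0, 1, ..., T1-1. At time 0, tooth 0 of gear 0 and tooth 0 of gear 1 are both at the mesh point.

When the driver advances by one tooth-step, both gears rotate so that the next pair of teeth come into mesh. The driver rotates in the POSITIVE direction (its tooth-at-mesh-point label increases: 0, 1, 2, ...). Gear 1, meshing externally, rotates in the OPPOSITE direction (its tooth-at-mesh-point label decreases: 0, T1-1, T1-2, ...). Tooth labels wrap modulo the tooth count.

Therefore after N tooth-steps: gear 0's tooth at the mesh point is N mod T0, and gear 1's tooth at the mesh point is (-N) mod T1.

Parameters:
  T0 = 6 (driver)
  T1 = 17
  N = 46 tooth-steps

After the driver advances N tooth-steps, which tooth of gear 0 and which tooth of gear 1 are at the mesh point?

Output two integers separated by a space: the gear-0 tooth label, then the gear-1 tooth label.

Answer: 4 5

Derivation:
Gear 0 (driver, T0=6): tooth at mesh = N mod T0
  46 = 7 * 6 + 4, so 46 mod 6 = 4
  gear 0 tooth = 4
Gear 1 (driven, T1=17): tooth at mesh = (-N) mod T1
  46 = 2 * 17 + 12, so 46 mod 17 = 12
  (-46) mod 17 = (-12) mod 17 = 17 - 12 = 5
Mesh after 46 steps: gear-0 tooth 4 meets gear-1 tooth 5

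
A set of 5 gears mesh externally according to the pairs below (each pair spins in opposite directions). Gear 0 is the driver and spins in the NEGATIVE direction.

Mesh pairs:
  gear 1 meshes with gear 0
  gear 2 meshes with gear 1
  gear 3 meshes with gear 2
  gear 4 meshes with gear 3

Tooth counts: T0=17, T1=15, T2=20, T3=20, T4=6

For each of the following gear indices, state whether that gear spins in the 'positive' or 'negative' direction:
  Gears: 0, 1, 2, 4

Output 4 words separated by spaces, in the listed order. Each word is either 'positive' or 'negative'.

Gear 0 (driver): negative (depth 0)
  gear 1: meshes with gear 0 -> depth 1 -> positive (opposite of gear 0)
  gear 2: meshes with gear 1 -> depth 2 -> negative (opposite of gear 1)
  gear 3: meshes with gear 2 -> depth 3 -> positive (opposite of gear 2)
  gear 4: meshes with gear 3 -> depth 4 -> negative (opposite of gear 3)
Queried indices 0, 1, 2, 4 -> negative, positive, negative, negative

Answer: negative positive negative negative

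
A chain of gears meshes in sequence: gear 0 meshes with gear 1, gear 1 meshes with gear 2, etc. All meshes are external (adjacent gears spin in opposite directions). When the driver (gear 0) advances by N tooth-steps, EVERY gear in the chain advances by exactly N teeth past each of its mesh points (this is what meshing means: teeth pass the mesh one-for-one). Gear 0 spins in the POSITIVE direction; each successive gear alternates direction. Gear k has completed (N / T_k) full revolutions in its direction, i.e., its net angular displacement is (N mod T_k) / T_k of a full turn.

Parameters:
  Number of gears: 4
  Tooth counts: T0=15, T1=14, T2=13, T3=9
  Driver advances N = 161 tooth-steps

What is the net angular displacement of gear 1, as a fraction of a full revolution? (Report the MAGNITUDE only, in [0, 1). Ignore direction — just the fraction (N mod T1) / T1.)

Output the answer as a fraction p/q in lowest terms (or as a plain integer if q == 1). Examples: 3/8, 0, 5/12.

Answer: 1/2

Derivation:
Chain of 4 gears, tooth counts: [15, 14, 13, 9]
  gear 0: T0=15, direction=positive, advance = 161 mod 15 = 11 teeth = 11/15 turn
  gear 1: T1=14, direction=negative, advance = 161 mod 14 = 7 teeth = 7/14 turn
  gear 2: T2=13, direction=positive, advance = 161 mod 13 = 5 teeth = 5/13 turn
  gear 3: T3=9, direction=negative, advance = 161 mod 9 = 8 teeth = 8/9 turn
Gear 1: 161 mod 14 = 7
Fraction = 7 / 14 = 1/2 (gcd(7,14)=7) = 1/2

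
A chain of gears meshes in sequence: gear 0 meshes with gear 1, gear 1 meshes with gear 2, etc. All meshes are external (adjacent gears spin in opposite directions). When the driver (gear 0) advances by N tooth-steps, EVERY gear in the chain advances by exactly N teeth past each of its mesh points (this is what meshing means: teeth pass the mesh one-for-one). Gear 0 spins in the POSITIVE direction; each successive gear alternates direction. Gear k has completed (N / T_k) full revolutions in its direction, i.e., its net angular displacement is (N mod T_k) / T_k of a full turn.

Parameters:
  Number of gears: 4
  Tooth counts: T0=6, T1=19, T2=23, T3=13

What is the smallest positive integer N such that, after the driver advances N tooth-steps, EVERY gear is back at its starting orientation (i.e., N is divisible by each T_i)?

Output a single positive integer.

Gear k returns to start when N is a multiple of T_k.
All gears at start simultaneously when N is a common multiple of [6, 19, 23, 13]; the smallest such N is lcm(6, 19, 23, 13).
Start: lcm = T0 = 6
Fold in T1=19: gcd(6, 19) = 1; lcm(6, 19) = 6 * 19 / 1 = 114 / 1 = 114
Fold in T2=23: gcd(114, 23) = 1; lcm(114, 23) = 114 * 23 / 1 = 2622 / 1 = 2622
Fold in T3=13: gcd(2622, 13) = 1; lcm(2622, 13) = 2622 * 13 / 1 = 34086 / 1 = 34086
Full cycle length = 34086

Answer: 34086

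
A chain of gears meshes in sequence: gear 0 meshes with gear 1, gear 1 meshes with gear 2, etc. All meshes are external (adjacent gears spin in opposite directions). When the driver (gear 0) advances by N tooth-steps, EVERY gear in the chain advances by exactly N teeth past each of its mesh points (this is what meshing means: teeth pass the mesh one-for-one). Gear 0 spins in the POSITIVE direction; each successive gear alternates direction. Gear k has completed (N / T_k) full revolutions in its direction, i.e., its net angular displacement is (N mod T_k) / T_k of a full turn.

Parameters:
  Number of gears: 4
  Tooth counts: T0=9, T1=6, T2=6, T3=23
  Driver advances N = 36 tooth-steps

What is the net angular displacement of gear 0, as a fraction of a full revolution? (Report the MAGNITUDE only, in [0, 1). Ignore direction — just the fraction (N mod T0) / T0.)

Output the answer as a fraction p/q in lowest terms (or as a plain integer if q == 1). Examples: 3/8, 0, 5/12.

Chain of 4 gears, tooth counts: [9, 6, 6, 23]
  gear 0: T0=9, direction=positive, advance = 36 mod 9 = 0 teeth = 0/9 turn
  gear 1: T1=6, direction=negative, advance = 36 mod 6 = 0 teeth = 0/6 turn
  gear 2: T2=6, direction=positive, advance = 36 mod 6 = 0 teeth = 0/6 turn
  gear 3: T3=23, direction=negative, advance = 36 mod 23 = 13 teeth = 13/23 turn
Gear 0: 36 mod 9 = 0
Fraction = 0 / 9 = 0/1 (gcd(0,9)=9) = 0

Answer: 0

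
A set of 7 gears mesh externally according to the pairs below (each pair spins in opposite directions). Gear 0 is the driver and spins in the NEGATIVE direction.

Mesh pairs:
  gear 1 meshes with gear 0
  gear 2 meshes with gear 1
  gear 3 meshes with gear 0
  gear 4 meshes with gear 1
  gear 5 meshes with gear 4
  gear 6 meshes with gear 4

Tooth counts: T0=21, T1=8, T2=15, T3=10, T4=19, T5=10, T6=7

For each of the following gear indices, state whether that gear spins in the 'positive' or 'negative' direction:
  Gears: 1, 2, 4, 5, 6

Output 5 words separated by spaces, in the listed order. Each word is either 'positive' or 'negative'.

Answer: positive negative negative positive positive

Derivation:
Gear 0 (driver): negative (depth 0)
  gear 1: meshes with gear 0 -> depth 1 -> positive (opposite of gear 0)
  gear 2: meshes with gear 1 -> depth 2 -> negative (opposite of gear 1)
  gear 3: meshes with gear 0 -> depth 1 -> positive (opposite of gear 0)
  gear 4: meshes with gear 1 -> depth 2 -> negative (opposite of gear 1)
  gear 5: meshes with gear 4 -> depth 3 -> positive (opposite of gear 4)
  gear 6: meshes with gear 4 -> depth 3 -> positive (opposite of gear 4)
Queried indices 1, 2, 4, 5, 6 -> positive, negative, negative, positive, positive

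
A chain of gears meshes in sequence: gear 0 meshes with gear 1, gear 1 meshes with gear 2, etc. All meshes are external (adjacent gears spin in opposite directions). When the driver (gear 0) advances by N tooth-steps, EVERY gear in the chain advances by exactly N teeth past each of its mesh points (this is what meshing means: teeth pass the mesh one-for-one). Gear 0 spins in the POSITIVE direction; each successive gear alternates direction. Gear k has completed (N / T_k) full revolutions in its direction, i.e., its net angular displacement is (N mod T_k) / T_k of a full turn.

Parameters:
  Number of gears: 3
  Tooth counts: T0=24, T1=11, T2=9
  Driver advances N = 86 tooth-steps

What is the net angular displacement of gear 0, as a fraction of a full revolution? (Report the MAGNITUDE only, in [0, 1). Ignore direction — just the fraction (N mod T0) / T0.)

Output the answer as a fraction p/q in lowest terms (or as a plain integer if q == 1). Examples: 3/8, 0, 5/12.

Answer: 7/12

Derivation:
Chain of 3 gears, tooth counts: [24, 11, 9]
  gear 0: T0=24, direction=positive, advance = 86 mod 24 = 14 teeth = 14/24 turn
  gear 1: T1=11, direction=negative, advance = 86 mod 11 = 9 teeth = 9/11 turn
  gear 2: T2=9, direction=positive, advance = 86 mod 9 = 5 teeth = 5/9 turn
Gear 0: 86 mod 24 = 14
Fraction = 14 / 24 = 7/12 (gcd(14,24)=2) = 7/12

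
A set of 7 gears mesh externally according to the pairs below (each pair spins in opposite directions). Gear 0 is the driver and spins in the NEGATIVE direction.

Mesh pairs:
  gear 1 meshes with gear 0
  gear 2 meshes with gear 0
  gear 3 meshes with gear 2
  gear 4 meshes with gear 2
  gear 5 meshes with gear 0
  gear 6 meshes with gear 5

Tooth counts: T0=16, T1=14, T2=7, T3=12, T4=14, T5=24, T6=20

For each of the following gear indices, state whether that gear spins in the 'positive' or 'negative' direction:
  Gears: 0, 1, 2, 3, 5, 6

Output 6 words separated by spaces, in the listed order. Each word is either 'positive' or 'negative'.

Answer: negative positive positive negative positive negative

Derivation:
Gear 0 (driver): negative (depth 0)
  gear 1: meshes with gear 0 -> depth 1 -> positive (opposite of gear 0)
  gear 2: meshes with gear 0 -> depth 1 -> positive (opposite of gear 0)
  gear 3: meshes with gear 2 -> depth 2 -> negative (opposite of gear 2)
  gear 4: meshes with gear 2 -> depth 2 -> negative (opposite of gear 2)
  gear 5: meshes with gear 0 -> depth 1 -> positive (opposite of gear 0)
  gear 6: meshes with gear 5 -> depth 2 -> negative (opposite of gear 5)
Queried indices 0, 1, 2, 3, 5, 6 -> negative, positive, positive, negative, positive, negative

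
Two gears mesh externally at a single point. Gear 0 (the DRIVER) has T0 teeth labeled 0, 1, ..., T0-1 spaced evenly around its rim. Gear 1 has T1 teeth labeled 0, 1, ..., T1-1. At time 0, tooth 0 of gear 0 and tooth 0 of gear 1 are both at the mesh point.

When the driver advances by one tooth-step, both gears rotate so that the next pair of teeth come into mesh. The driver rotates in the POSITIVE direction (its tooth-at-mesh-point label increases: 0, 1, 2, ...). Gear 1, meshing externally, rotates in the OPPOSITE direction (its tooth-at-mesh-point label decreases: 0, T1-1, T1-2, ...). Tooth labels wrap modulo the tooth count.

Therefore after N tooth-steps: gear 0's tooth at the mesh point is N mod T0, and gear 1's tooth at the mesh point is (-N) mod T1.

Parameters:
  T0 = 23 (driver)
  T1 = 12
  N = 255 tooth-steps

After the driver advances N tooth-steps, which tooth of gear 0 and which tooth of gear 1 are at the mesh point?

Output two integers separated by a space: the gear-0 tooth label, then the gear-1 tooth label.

Gear 0 (driver, T0=23): tooth at mesh = N mod T0
  255 = 11 * 23 + 2, so 255 mod 23 = 2
  gear 0 tooth = 2
Gear 1 (driven, T1=12): tooth at mesh = (-N) mod T1
  255 = 21 * 12 + 3, so 255 mod 12 = 3
  (-255) mod 12 = (-3) mod 12 = 12 - 3 = 9
Mesh after 255 steps: gear-0 tooth 2 meets gear-1 tooth 9

Answer: 2 9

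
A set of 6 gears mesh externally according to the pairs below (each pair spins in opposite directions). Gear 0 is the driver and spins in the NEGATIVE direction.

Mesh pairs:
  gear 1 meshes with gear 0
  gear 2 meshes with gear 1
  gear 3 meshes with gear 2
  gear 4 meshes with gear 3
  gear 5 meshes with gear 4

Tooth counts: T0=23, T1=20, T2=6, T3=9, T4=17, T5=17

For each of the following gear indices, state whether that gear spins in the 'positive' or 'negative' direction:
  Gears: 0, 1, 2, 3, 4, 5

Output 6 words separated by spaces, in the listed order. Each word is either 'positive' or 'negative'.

Answer: negative positive negative positive negative positive

Derivation:
Gear 0 (driver): negative (depth 0)
  gear 1: meshes with gear 0 -> depth 1 -> positive (opposite of gear 0)
  gear 2: meshes with gear 1 -> depth 2 -> negative (opposite of gear 1)
  gear 3: meshes with gear 2 -> depth 3 -> positive (opposite of gear 2)
  gear 4: meshes with gear 3 -> depth 4 -> negative (opposite of gear 3)
  gear 5: meshes with gear 4 -> depth 5 -> positive (opposite of gear 4)
Queried indices 0, 1, 2, 3, 4, 5 -> negative, positive, negative, positive, negative, positive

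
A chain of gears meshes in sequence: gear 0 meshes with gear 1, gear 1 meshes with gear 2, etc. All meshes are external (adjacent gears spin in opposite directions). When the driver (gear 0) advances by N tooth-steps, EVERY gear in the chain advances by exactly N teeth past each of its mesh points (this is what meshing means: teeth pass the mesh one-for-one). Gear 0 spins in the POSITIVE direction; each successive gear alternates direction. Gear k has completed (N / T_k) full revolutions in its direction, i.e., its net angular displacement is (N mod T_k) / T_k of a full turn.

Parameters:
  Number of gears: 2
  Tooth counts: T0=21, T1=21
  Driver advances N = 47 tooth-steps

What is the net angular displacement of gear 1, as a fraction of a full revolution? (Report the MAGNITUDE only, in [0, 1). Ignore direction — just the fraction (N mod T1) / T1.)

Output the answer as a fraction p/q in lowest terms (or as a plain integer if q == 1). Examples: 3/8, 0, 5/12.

Chain of 2 gears, tooth counts: [21, 21]
  gear 0: T0=21, direction=positive, advance = 47 mod 21 = 5 teeth = 5/21 turn
  gear 1: T1=21, direction=negative, advance = 47 mod 21 = 5 teeth = 5/21 turn
Gear 1: 47 mod 21 = 5
Fraction = 5 / 21 = 5/21 (gcd(5,21)=1) = 5/21

Answer: 5/21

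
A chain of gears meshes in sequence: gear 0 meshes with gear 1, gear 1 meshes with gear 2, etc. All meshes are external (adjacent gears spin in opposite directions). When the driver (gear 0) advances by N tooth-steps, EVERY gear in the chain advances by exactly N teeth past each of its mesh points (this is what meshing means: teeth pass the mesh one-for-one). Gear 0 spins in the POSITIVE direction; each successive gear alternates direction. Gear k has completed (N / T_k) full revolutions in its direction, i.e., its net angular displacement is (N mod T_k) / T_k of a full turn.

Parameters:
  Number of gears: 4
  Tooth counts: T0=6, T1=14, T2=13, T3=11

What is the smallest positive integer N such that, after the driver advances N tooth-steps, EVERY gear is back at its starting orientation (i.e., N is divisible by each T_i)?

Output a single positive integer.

Gear k returns to start when N is a multiple of T_k.
All gears at start simultaneously when N is a common multiple of [6, 14, 13, 11]; the smallest such N is lcm(6, 14, 13, 11).
Start: lcm = T0 = 6
Fold in T1=14: gcd(6, 14) = 2; lcm(6, 14) = 6 * 14 / 2 = 84 / 2 = 42
Fold in T2=13: gcd(42, 13) = 1; lcm(42, 13) = 42 * 13 / 1 = 546 / 1 = 546
Fold in T3=11: gcd(546, 11) = 1; lcm(546, 11) = 546 * 11 / 1 = 6006 / 1 = 6006
Full cycle length = 6006

Answer: 6006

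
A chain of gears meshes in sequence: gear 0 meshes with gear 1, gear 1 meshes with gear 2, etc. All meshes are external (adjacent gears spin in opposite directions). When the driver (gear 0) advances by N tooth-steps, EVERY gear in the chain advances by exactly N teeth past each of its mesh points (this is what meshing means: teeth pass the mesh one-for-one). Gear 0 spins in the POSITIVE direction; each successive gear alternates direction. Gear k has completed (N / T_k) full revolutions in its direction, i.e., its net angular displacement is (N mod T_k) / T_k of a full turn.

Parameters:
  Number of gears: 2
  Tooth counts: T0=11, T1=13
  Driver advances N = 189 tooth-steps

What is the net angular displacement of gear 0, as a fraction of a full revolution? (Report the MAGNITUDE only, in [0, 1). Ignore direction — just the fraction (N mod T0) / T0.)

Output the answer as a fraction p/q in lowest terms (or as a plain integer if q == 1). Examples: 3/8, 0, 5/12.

Answer: 2/11

Derivation:
Chain of 2 gears, tooth counts: [11, 13]
  gear 0: T0=11, direction=positive, advance = 189 mod 11 = 2 teeth = 2/11 turn
  gear 1: T1=13, direction=negative, advance = 189 mod 13 = 7 teeth = 7/13 turn
Gear 0: 189 mod 11 = 2
Fraction = 2 / 11 = 2/11 (gcd(2,11)=1) = 2/11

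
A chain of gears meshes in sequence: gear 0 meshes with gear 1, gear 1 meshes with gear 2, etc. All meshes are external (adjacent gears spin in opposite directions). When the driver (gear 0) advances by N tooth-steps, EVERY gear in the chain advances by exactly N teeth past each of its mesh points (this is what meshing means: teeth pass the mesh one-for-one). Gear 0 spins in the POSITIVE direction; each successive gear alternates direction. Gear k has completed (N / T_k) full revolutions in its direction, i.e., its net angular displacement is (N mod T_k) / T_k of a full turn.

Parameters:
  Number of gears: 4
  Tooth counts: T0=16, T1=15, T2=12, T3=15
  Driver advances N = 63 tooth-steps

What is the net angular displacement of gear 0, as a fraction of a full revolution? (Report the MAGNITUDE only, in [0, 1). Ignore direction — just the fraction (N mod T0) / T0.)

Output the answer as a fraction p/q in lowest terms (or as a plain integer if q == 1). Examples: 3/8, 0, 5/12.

Answer: 15/16

Derivation:
Chain of 4 gears, tooth counts: [16, 15, 12, 15]
  gear 0: T0=16, direction=positive, advance = 63 mod 16 = 15 teeth = 15/16 turn
  gear 1: T1=15, direction=negative, advance = 63 mod 15 = 3 teeth = 3/15 turn
  gear 2: T2=12, direction=positive, advance = 63 mod 12 = 3 teeth = 3/12 turn
  gear 3: T3=15, direction=negative, advance = 63 mod 15 = 3 teeth = 3/15 turn
Gear 0: 63 mod 16 = 15
Fraction = 15 / 16 = 15/16 (gcd(15,16)=1) = 15/16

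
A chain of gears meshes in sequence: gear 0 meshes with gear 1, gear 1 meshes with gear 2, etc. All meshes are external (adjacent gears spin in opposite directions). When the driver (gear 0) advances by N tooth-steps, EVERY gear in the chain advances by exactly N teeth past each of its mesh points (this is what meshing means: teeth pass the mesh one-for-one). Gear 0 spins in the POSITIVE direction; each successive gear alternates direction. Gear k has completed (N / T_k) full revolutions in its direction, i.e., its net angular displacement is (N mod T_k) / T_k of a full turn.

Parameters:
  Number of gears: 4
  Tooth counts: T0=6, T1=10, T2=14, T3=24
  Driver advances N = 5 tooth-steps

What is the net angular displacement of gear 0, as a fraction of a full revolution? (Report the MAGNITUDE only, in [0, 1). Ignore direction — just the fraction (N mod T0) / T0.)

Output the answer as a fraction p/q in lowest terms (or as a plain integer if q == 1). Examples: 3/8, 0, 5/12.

Chain of 4 gears, tooth counts: [6, 10, 14, 24]
  gear 0: T0=6, direction=positive, advance = 5 mod 6 = 5 teeth = 5/6 turn
  gear 1: T1=10, direction=negative, advance = 5 mod 10 = 5 teeth = 5/10 turn
  gear 2: T2=14, direction=positive, advance = 5 mod 14 = 5 teeth = 5/14 turn
  gear 3: T3=24, direction=negative, advance = 5 mod 24 = 5 teeth = 5/24 turn
Gear 0: 5 mod 6 = 5
Fraction = 5 / 6 = 5/6 (gcd(5,6)=1) = 5/6

Answer: 5/6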